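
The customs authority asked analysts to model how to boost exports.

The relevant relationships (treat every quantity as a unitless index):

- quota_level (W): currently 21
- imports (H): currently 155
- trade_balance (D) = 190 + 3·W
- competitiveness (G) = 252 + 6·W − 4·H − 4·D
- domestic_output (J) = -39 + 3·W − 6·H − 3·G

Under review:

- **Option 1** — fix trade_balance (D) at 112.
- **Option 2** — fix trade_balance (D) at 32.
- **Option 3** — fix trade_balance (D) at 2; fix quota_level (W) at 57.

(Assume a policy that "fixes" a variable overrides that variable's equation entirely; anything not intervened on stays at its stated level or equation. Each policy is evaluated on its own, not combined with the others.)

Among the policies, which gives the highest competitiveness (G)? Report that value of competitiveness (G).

Option 1 (D := 112):
  W = 21
  H = 155
  D = 112
  G = 252 + 6·21 − 4·155 − 4·112 = -690
Option 2 (D := 32):
  W = 21
  H = 155
  D = 32
  G = 252 + 6·21 − 4·155 − 4·32 = -370
Option 3 (D := 2, W := 57):
  W = 57
  H = 155
  D = 2
  G = 252 + 6·57 − 4·155 − 4·2 = -34
Comparing — Option 1: G=-690, Option 2: G=-370, Option 3: G=-34. Highest is -34 (Option 3).

-34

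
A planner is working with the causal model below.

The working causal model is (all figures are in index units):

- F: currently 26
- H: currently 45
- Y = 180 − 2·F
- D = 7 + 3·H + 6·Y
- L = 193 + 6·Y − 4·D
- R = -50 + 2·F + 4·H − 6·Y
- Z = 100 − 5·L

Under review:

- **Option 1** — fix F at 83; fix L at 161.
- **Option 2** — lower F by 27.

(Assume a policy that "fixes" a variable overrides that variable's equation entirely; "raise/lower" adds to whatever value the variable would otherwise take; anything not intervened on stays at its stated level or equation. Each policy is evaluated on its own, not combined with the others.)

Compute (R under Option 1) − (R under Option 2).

Option 1 (F := 83, L := 161):
  F = 83
  H = 45
  Y = 180 − 2·83 = 14
  R = -50 + 2·83 + 4·45 − 6·14 = 212
Option 2 (F − 27):
  F = 26 − 27 = -1
  H = 45
  Y = 180 − 2·(-1) = 182
  R = -50 + 2·(-1) + 4·45 − 6·182 = -964
R: 212 − (-964) = 1176

1176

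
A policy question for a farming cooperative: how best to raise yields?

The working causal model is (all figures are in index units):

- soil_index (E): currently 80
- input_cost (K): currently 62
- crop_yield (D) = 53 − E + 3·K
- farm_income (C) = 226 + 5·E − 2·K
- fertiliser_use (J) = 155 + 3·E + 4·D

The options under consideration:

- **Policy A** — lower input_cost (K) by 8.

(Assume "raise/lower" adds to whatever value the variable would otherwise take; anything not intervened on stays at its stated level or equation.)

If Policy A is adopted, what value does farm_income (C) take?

518

Policy A (K − 8):
  E = 80
  K = 62 − 8 = 54
  C = 226 + 5·80 − 2·54 = 518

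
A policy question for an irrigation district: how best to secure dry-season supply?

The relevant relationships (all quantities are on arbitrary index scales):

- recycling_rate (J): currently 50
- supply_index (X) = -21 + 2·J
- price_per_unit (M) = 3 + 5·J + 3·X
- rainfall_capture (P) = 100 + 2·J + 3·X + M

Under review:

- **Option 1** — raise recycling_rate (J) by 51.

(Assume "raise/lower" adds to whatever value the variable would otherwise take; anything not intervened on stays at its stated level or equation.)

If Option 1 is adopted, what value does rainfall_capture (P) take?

1896

Option 1 (J + 51):
  J = 50 + 51 = 101
  X = -21 + 2·101 = 181
  M = 3 + 5·101 + 3·181 = 1051
  P = 100 + 2·101 + 3·181 + 1051 = 1896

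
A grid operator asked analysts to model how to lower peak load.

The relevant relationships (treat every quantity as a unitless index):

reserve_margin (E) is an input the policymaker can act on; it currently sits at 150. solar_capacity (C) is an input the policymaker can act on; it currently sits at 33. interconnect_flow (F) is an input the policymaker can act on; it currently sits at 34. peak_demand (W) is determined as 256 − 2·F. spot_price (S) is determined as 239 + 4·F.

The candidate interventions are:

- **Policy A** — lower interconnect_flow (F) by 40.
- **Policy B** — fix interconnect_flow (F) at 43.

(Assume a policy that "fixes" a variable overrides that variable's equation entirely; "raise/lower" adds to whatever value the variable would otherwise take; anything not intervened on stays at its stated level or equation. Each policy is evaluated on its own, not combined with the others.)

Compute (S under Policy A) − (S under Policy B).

Policy A (F − 40):
  F = 34 − 40 = -6
  S = 239 + 4·(-6) = 215
Policy B (F := 43):
  F = 43
  S = 239 + 4·43 = 411
S: 215 − 411 = -196

-196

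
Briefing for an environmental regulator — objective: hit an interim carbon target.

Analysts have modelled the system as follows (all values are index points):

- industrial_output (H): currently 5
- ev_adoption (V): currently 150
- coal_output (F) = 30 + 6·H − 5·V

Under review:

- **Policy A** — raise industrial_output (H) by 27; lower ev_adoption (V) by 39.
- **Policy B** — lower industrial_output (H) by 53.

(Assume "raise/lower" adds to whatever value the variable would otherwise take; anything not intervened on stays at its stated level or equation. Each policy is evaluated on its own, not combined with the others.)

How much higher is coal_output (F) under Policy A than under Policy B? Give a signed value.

Policy A (H + 27, V − 39):
  H = 5 + 27 = 32
  V = 150 − 39 = 111
  F = 30 + 6·32 − 5·111 = -333
Policy B (H − 53):
  H = 5 − 53 = -48
  V = 150
  F = 30 + 6·(-48) − 5·150 = -1008
F: -333 − (-1008) = 675

675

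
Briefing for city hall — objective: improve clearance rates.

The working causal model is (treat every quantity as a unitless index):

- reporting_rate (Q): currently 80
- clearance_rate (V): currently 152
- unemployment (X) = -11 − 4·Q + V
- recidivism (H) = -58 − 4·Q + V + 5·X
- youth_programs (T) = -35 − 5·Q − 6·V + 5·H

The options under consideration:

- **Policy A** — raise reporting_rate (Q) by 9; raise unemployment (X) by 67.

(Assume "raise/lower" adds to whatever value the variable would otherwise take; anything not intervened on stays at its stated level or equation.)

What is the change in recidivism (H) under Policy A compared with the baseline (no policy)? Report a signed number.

Baseline:
  Q = 80
  V = 152
  X = -11 − 4·80 + 152 = -179
  H = -58 − 4·80 + 152 + 5·(-179) = -1121
Policy A (Q + 9, X + 67):
  Q = 80 + 9 = 89
  V = 152
  X = -11 − 4·89 + 152 (+67 from intervention) = -148
  H = -58 − 4·89 + 152 + 5·(-148) = -1002
Change in H: -1002 − (-1121) = 119

119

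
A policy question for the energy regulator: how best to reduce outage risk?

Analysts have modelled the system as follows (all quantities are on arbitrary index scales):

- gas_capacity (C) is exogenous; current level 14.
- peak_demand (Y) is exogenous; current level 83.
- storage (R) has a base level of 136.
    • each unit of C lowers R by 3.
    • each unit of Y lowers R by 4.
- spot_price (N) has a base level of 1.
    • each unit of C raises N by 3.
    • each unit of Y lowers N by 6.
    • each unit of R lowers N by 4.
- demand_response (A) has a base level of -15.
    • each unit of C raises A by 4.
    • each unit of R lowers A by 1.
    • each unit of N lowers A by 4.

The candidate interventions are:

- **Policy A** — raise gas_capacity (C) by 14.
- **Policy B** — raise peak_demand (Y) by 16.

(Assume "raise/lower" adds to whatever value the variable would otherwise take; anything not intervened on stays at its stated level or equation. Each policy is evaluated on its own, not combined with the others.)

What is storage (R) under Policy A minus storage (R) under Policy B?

22

Policy A (C + 14):
  C = 14 + 14 = 28
  Y = 83
  R = 136 − 3·28 − 4·83 = -280
Policy B (Y + 16):
  C = 14
  Y = 83 + 16 = 99
  R = 136 − 3·14 − 4·99 = -302
R: -280 − (-302) = 22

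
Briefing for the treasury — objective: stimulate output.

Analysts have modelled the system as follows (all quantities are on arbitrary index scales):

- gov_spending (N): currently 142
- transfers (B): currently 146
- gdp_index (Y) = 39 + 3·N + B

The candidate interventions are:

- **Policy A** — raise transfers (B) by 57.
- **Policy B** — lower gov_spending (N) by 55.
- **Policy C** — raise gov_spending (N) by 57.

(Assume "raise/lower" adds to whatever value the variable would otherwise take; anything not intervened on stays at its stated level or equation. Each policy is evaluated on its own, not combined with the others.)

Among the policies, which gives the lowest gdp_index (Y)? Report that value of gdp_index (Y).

Policy A (B + 57):
  N = 142
  B = 146 + 57 = 203
  Y = 39 + 3·142 + 203 = 668
Policy B (N − 55):
  N = 142 − 55 = 87
  B = 146
  Y = 39 + 3·87 + 146 = 446
Policy C (N + 57):
  N = 142 + 57 = 199
  B = 146
  Y = 39 + 3·199 + 146 = 782
Comparing — Policy A: Y=668, Policy B: Y=446, Policy C: Y=782. Lowest is 446 (Policy B).

446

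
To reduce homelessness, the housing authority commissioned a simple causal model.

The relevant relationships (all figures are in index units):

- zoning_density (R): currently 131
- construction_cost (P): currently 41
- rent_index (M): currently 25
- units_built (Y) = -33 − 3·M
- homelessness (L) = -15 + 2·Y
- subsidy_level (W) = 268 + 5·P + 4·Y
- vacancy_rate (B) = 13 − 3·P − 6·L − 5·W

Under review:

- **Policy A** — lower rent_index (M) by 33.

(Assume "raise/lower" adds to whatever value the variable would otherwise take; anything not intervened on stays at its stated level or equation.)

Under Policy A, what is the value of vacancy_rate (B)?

Policy A (M − 33):
  P = 41
  M = 25 − 33 = -8
  Y = -33 − 3·(-8) = -9
  L = -15 + 2·(-9) = -33
  W = 268 + 5·41 + 4·(-9) = 437
  B = 13 − 3·41 − 6·(-33) − 5·437 = -2097

-2097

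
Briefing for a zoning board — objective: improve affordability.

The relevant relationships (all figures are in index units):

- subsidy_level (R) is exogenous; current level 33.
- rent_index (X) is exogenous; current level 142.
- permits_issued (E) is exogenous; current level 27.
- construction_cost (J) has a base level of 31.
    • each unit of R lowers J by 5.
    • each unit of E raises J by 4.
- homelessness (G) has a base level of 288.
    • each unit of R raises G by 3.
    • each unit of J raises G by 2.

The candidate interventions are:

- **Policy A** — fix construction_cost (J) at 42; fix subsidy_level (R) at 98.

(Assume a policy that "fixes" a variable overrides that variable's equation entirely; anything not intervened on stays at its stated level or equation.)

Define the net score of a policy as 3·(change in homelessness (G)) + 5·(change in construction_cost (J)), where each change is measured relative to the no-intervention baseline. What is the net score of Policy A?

1333

Baseline:
  R = 33
  E = 27
  J = 31 − 5·33 + 4·27 = -26
  G = 288 + 3·33 + 2·(-26) = 335
Policy A (J := 42, R := 98):
  R = 98
  E = 27
  J = 42
  G = 288 + 3·98 + 2·42 = 666
ΔG = 666 − 335 = 331; ΔJ = 42 − (-26) = 68
Score = 3·331 + 5·68 = 1333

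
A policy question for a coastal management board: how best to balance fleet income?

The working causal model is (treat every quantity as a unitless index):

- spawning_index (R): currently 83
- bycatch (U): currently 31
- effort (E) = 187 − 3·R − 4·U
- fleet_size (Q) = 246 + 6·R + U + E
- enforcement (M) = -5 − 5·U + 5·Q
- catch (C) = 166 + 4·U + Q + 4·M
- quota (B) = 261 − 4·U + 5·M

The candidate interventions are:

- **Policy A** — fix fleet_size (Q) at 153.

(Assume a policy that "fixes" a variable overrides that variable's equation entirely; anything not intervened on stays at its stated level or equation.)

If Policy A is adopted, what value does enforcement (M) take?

Policy A (Q := 153):
  R = 83
  U = 31
  E = 187 − 3·83 − 4·31 = -186
  Q = 153
  M = -5 − 5·31 + 5·153 = 605

605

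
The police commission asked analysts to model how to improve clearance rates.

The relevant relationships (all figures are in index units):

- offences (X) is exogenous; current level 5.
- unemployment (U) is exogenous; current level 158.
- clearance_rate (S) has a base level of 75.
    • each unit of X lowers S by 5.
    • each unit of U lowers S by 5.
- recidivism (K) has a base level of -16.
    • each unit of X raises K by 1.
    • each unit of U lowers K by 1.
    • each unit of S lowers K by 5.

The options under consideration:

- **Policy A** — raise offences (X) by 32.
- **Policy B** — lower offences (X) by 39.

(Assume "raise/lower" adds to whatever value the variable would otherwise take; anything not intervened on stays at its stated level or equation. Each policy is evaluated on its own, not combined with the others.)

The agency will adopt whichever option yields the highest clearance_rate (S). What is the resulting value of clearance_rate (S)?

Policy A (X + 32):
  X = 5 + 32 = 37
  U = 158
  S = 75 − 5·37 − 5·158 = -900
Policy B (X − 39):
  X = 5 − 39 = -34
  U = 158
  S = 75 − 5·(-34) − 5·158 = -545
Comparing — Policy A: S=-900, Policy B: S=-545. Highest is -545 (Policy B).

-545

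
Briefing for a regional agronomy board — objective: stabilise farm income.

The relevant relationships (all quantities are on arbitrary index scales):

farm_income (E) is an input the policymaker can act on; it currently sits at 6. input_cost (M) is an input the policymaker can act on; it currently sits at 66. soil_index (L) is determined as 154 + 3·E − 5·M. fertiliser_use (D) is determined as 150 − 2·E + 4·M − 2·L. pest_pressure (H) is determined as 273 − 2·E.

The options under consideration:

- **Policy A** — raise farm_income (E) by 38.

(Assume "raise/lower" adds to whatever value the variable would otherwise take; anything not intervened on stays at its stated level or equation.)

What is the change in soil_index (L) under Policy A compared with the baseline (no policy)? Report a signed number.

Baseline:
  E = 6
  M = 66
  L = 154 + 3·6 − 5·66 = -158
Policy A (E + 38):
  E = 6 + 38 = 44
  M = 66
  L = 154 + 3·44 − 5·66 = -44
Change in L: -44 − (-158) = 114

114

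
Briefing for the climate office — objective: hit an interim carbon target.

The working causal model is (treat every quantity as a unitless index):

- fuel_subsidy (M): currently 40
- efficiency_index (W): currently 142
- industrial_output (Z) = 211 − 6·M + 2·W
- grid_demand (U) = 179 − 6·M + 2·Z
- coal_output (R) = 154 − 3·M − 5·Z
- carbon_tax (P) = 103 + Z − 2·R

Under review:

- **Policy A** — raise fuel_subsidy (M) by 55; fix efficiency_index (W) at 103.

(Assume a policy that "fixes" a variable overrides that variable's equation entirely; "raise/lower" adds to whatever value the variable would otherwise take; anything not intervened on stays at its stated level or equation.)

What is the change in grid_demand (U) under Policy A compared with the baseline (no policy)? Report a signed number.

-1146

Baseline:
  M = 40
  W = 142
  Z = 211 − 6·40 + 2·142 = 255
  U = 179 − 6·40 + 2·255 = 449
Policy A (M + 55, W := 103):
  M = 40 + 55 = 95
  W = 103
  Z = 211 − 6·95 + 2·103 = -153
  U = 179 − 6·95 + 2·(-153) = -697
Change in U: -697 − 449 = -1146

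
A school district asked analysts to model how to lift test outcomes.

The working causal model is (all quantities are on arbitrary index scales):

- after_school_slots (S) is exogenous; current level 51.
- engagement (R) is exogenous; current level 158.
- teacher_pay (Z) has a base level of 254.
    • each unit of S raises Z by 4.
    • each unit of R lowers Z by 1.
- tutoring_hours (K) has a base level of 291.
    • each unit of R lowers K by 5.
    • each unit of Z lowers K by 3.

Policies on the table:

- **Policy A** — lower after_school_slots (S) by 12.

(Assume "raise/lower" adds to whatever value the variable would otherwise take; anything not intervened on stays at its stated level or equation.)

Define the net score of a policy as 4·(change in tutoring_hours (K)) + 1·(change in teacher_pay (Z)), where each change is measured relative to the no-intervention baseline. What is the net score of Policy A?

Baseline:
  S = 51
  R = 158
  Z = 254 + 4·51 − 158 = 300
  K = 291 − 5·158 − 3·300 = -1399
Policy A (S − 12):
  S = 51 − 12 = 39
  R = 158
  Z = 254 + 4·39 − 158 = 252
  K = 291 − 5·158 − 3·252 = -1255
ΔK = -1255 − (-1399) = 144; ΔZ = 252 − 300 = -48
Score = 4·144 + 1·(-48) = 528

528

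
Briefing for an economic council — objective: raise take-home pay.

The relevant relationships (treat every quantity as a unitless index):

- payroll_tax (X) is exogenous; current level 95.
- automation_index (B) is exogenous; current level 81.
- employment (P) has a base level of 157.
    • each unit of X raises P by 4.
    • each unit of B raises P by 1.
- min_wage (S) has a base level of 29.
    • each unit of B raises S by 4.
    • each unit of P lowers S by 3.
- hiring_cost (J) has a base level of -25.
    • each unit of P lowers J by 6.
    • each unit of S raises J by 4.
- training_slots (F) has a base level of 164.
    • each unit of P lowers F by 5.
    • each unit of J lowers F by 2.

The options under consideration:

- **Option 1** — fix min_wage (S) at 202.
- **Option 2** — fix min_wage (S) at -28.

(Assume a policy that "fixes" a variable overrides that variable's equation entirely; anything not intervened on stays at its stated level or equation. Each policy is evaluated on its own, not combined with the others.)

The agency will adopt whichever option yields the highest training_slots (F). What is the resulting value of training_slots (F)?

4764

Option 1 (S := 202):
  X = 95
  B = 81
  P = 157 + 4·95 + 81 = 618
  S = 202
  J = -25 − 6·618 + 4·202 = -2925
  F = 164 − 5·618 − 2·(-2925) = 2924
Option 2 (S := -28):
  X = 95
  B = 81
  P = 157 + 4·95 + 81 = 618
  S = -28
  J = -25 − 6·618 + 4·(-28) = -3845
  F = 164 − 5·618 − 2·(-3845) = 4764
Comparing — Option 1: F=2924, Option 2: F=4764. Highest is 4764 (Option 2).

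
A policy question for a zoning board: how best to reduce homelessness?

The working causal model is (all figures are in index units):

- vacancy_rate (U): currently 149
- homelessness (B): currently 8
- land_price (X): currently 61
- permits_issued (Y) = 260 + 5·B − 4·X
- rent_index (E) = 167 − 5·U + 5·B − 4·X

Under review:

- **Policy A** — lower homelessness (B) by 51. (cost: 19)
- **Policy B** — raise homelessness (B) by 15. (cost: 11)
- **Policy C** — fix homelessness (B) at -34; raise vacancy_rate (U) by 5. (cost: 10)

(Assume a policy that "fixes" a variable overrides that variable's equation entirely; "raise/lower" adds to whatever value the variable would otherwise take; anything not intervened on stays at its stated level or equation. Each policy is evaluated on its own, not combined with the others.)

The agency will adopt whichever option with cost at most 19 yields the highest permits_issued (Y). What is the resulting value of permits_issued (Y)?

131

Policy A (B − 51):
  B = 8 − 51 = -43
  X = 61
  Y = 260 + 5·(-43) − 4·61 = -199
Policy B (B + 15):
  B = 8 + 15 = 23
  X = 61
  Y = 260 + 5·23 − 4·61 = 131
Policy C (B := -34, U + 5):
  B = -34
  X = 61
  Y = 260 + 5·(-34) − 4·61 = -154
Comparing — Policy A: Y=-199, Policy B: Y=131, Policy C: Y=-154. Highest is 131 (Policy B).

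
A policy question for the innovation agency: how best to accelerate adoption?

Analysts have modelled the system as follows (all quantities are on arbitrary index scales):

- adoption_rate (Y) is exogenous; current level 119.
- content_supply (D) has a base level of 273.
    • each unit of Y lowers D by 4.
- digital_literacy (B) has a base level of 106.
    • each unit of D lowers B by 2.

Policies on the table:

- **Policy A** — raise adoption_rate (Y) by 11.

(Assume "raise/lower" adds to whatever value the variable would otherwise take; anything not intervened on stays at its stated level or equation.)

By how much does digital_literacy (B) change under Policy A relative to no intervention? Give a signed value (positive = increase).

88

Baseline:
  Y = 119
  D = 273 − 4·119 = -203
  B = 106 − 2·(-203) = 512
Policy A (Y + 11):
  Y = 119 + 11 = 130
  D = 273 − 4·130 = -247
  B = 106 − 2·(-247) = 600
Change in B: 600 − 512 = 88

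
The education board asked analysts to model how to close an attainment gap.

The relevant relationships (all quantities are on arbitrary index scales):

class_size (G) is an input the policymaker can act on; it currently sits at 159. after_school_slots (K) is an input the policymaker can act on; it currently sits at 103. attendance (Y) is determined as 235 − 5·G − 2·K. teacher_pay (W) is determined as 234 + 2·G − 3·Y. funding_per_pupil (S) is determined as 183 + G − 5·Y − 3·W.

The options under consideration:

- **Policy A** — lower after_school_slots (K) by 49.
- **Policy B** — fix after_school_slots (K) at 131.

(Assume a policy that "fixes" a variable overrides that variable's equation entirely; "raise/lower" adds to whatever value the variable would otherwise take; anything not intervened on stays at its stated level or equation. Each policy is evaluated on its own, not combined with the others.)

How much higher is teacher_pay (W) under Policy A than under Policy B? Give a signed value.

-462

Policy A (K − 49):
  G = 159
  K = 103 − 49 = 54
  Y = 235 − 5·159 − 2·54 = -668
  W = 234 + 2·159 − 3·(-668) = 2556
Policy B (K := 131):
  G = 159
  K = 131
  Y = 235 − 5·159 − 2·131 = -822
  W = 234 + 2·159 − 3·(-822) = 3018
W: 2556 − 3018 = -462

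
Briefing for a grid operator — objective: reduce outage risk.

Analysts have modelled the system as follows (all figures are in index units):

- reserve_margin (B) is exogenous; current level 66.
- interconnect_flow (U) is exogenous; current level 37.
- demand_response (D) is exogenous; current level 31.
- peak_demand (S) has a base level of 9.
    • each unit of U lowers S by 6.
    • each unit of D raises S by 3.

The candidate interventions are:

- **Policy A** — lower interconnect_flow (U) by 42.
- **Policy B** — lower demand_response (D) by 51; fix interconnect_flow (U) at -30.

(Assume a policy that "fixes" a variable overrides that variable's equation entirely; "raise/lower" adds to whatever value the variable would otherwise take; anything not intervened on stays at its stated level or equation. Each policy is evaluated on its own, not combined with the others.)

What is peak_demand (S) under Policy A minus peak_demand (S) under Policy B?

3

Policy A (U − 42):
  U = 37 − 42 = -5
  D = 31
  S = 9 − 6·(-5) + 3·31 = 132
Policy B (D − 51, U := -30):
  U = -30
  D = 31 − 51 = -20
  S = 9 − 6·(-30) + 3·(-20) = 129
S: 132 − 129 = 3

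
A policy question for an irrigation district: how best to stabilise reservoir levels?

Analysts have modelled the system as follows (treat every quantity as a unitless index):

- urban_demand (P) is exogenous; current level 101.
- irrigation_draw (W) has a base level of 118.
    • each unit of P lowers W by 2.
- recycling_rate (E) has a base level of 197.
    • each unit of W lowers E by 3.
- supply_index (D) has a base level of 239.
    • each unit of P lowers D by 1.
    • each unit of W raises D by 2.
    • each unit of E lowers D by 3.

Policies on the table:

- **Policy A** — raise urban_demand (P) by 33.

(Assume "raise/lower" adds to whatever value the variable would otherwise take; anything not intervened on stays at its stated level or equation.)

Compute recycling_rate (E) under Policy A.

Policy A (P + 33):
  P = 101 + 33 = 134
  W = 118 − 2·134 = -150
  E = 197 − 3·(-150) = 647

647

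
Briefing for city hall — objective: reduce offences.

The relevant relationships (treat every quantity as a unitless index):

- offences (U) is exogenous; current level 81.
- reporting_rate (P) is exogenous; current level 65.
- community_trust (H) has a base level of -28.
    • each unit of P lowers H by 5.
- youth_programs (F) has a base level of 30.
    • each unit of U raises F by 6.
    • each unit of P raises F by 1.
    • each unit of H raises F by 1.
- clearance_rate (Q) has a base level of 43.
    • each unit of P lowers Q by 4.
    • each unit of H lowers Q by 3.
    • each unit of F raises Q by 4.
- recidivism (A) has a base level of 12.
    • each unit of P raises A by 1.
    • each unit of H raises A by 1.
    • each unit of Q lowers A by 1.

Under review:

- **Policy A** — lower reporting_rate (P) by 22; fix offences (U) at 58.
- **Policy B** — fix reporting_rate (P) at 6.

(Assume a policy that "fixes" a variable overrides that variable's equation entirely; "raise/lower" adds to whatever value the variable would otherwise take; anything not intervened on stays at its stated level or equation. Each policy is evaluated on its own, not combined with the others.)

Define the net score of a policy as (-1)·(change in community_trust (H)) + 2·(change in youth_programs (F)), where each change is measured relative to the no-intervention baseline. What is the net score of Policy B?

Baseline:
  U = 81
  P = 65
  H = -28 − 5·65 = -353
  F = 30 + 6·81 + 65 + (-353) = 228
Policy B (P := 6):
  U = 81
  P = 6
  H = -28 − 5·6 = -58
  F = 30 + 6·81 + 6 + (-58) = 464
ΔH = -58 − (-353) = 295; ΔF = 464 − 228 = 236
Score = (-1)·295 + 2·236 = 177

177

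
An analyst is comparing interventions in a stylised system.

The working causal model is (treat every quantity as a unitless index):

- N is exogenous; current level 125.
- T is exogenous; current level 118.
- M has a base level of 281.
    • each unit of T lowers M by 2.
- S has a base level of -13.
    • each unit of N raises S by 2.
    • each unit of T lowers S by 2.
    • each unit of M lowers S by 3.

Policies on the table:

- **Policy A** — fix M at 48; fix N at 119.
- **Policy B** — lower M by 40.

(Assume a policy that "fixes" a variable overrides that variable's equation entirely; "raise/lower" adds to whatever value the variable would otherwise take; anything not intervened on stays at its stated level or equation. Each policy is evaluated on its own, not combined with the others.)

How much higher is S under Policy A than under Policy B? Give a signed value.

-141

Policy A (M := 48, N := 119):
  N = 119
  T = 118
  M = 48
  S = -13 + 2·119 − 2·118 − 3·48 = -155
Policy B (M − 40):
  N = 125
  T = 118
  M = 281 − 2·118 (−40 from intervention) = 5
  S = -13 + 2·125 − 2·118 − 3·5 = -14
S: -155 − (-14) = -141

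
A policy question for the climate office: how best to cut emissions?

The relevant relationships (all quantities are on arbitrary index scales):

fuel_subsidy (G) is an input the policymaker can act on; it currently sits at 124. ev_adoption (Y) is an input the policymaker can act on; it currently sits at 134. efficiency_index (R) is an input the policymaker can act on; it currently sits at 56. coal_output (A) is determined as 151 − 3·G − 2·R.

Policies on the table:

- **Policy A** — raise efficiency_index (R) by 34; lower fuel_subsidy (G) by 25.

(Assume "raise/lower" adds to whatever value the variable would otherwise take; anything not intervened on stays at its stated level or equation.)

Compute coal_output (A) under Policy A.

-326

Policy A (R + 34, G − 25):
  G = 124 − 25 = 99
  R = 56 + 34 = 90
  A = 151 − 3·99 − 2·90 = -326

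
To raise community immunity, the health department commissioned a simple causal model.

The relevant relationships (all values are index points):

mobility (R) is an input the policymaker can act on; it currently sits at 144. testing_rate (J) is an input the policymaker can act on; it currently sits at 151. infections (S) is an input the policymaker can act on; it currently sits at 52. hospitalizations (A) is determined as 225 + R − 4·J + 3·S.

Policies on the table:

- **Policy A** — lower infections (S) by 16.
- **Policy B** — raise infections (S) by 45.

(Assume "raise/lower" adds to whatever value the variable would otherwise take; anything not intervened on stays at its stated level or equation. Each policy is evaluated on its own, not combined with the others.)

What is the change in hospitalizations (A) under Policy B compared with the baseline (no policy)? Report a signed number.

Baseline:
  R = 144
  J = 151
  S = 52
  A = 225 + 144 − 4·151 + 3·52 = -79
Policy B (S + 45):
  R = 144
  J = 151
  S = 52 + 45 = 97
  A = 225 + 144 − 4·151 + 3·97 = 56
Change in A: 56 − (-79) = 135

135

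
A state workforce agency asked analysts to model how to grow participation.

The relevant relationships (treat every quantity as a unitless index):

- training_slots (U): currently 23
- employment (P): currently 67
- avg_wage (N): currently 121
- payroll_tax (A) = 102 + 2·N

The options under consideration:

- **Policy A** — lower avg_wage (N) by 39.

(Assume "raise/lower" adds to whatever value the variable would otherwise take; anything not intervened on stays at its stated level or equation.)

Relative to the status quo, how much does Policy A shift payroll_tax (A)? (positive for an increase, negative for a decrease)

-78

Baseline:
  N = 121
  A = 102 + 2·121 = 344
Policy A (N − 39):
  N = 121 − 39 = 82
  A = 102 + 2·82 = 266
Change in A: 266 − 344 = -78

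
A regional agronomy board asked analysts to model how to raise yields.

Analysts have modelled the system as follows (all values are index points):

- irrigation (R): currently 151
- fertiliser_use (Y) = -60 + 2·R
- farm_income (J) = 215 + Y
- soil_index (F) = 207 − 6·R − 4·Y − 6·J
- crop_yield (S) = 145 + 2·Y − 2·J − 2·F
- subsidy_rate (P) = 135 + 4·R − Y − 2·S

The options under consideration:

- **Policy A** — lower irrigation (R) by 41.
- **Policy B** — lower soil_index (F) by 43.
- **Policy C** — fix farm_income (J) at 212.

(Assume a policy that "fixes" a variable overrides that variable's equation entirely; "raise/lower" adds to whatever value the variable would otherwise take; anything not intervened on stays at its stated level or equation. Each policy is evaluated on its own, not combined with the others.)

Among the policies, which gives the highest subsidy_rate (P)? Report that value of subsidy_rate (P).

-11669

Policy A (R − 41):
  R = 151 − 41 = 110
  Y = -60 + 2·110 = 160
  J = 215 + 160 = 375
  F = 207 − 6·110 − 4·160 − 6·375 = -3343
  S = 145 + 2·160 − 2·375 − 2·(-3343) = 6401
  P = 135 + 4·110 − 160 − 2·6401 = -12387
Policy B (F − 43):
  R = 151
  Y = -60 + 2·151 = 242
  J = 215 + 242 = 457
  F = 207 − 6·151 − 4·242 − 6·457 (−43 from intervention) = -4452
  S = 145 + 2·242 − 2·457 − 2·(-4452) = 8619
  P = 135 + 4·151 − 242 − 2·8619 = -16741
Policy C (J := 212):
  R = 151
  Y = -60 + 2·151 = 242
  J = 212
  F = 207 − 6·151 − 4·242 − 6·212 = -2939
  S = 145 + 2·242 − 2·212 − 2·(-2939) = 6083
  P = 135 + 4·151 − 242 − 2·6083 = -11669
Comparing — Policy A: P=-12387, Policy B: P=-16741, Policy C: P=-11669. Highest is -11669 (Policy C).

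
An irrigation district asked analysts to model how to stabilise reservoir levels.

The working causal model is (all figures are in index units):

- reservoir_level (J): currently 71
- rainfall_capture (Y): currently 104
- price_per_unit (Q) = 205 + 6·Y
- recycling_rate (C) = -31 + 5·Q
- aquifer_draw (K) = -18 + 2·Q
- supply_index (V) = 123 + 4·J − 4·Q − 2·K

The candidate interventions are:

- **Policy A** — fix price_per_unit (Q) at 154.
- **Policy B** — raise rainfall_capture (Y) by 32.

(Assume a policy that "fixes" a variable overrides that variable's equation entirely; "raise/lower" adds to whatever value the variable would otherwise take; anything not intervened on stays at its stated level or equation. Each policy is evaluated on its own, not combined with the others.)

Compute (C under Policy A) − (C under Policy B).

Policy A (Q := 154):
  Y = 104
  Q = 154
  C = -31 + 5·154 = 739
Policy B (Y + 32):
  Y = 104 + 32 = 136
  Q = 205 + 6·136 = 1021
  C = -31 + 5·1021 = 5074
C: 739 − 5074 = -4335

-4335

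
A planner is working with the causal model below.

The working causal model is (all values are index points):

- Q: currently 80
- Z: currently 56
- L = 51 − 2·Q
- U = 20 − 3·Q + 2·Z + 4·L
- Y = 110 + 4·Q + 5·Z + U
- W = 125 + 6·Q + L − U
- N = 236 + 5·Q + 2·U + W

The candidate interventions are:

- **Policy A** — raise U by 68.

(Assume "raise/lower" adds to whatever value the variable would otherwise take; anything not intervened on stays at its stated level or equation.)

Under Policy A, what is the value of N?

Policy A (U + 68):
  Q = 80
  Z = 56
  L = 51 − 2·80 = -109
  U = 20 − 3·80 + 2·56 + 4·(-109) (+68 from intervention) = -476
  W = 125 + 6·80 + (-109) − (-476) = 972
  N = 236 + 5·80 + 2·(-476) + 972 = 656

656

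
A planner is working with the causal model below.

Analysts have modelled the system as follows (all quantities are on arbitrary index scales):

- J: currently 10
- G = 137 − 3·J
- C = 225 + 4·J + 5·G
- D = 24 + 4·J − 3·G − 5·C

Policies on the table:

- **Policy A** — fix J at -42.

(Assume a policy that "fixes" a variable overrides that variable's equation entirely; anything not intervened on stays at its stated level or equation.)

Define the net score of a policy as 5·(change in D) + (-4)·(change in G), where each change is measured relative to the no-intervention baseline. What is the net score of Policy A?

-18304

Baseline:
  J = 10
  G = 137 − 3·10 = 107
  C = 225 + 4·10 + 5·107 = 800
  D = 24 + 4·10 − 3·107 − 5·800 = -4257
Policy A (J := -42):
  J = -42
  G = 137 − 3·(-42) = 263
  C = 225 + 4·(-42) + 5·263 = 1372
  D = 24 + 4·(-42) − 3·263 − 5·1372 = -7793
ΔD = -7793 − (-4257) = -3536; ΔG = 263 − 107 = 156
Score = 5·(-3536) + (-4)·156 = -18304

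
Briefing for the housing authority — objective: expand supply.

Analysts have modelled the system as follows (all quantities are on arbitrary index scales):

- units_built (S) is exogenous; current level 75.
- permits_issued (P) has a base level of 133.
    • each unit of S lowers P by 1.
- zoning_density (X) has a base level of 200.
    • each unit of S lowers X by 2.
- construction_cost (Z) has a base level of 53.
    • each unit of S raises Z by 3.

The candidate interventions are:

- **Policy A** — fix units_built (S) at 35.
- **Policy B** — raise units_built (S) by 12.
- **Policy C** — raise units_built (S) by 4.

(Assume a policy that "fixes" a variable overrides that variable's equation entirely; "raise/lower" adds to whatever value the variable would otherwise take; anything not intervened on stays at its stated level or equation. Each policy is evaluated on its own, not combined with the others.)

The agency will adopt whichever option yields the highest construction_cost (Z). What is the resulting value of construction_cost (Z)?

314

Policy A (S := 35):
  S = 35
  Z = 53 + 3·35 = 158
Policy B (S + 12):
  S = 75 + 12 = 87
  Z = 53 + 3·87 = 314
Policy C (S + 4):
  S = 75 + 4 = 79
  Z = 53 + 3·79 = 290
Comparing — Policy A: Z=158, Policy B: Z=314, Policy C: Z=290. Highest is 314 (Policy B).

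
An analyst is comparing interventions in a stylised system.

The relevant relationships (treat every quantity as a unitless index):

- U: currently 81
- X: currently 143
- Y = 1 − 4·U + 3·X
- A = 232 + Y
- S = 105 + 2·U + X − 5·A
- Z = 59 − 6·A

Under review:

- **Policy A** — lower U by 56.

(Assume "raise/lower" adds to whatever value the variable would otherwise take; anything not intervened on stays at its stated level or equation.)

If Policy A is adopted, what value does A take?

Policy A (U − 56):
  U = 81 − 56 = 25
  X = 143
  Y = 1 − 4·25 + 3·143 = 330
  A = 232 + 330 = 562

562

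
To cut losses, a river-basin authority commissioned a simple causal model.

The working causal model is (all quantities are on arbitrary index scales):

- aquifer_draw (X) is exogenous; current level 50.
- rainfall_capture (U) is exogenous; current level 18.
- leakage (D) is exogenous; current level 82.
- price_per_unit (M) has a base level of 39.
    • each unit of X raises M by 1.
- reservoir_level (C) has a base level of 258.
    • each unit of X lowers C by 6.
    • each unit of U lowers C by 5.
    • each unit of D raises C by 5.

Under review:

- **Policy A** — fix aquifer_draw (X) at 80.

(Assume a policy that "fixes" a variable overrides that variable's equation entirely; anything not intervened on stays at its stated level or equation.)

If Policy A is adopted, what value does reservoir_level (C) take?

98

Policy A (X := 80):
  X = 80
  U = 18
  D = 82
  C = 258 − 6·80 − 5·18 + 5·82 = 98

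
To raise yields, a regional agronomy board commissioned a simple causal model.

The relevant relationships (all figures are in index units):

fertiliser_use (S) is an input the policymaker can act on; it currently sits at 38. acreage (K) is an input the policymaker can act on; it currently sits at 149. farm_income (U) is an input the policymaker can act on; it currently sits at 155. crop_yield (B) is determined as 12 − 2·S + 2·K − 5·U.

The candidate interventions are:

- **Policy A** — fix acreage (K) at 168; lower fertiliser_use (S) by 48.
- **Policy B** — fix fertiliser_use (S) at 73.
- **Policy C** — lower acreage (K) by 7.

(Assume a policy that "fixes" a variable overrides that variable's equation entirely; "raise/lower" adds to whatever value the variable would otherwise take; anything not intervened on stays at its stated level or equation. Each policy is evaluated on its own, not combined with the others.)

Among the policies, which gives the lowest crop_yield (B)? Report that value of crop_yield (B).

Policy A (K := 168, S − 48):
  S = 38 − 48 = -10
  K = 168
  U = 155
  B = 12 − 2·(-10) + 2·168 − 5·155 = -407
Policy B (S := 73):
  S = 73
  K = 149
  U = 155
  B = 12 − 2·73 + 2·149 − 5·155 = -611
Policy C (K − 7):
  S = 38
  K = 149 − 7 = 142
  U = 155
  B = 12 − 2·38 + 2·142 − 5·155 = -555
Comparing — Policy A: B=-407, Policy B: B=-611, Policy C: B=-555. Lowest is -611 (Policy B).

-611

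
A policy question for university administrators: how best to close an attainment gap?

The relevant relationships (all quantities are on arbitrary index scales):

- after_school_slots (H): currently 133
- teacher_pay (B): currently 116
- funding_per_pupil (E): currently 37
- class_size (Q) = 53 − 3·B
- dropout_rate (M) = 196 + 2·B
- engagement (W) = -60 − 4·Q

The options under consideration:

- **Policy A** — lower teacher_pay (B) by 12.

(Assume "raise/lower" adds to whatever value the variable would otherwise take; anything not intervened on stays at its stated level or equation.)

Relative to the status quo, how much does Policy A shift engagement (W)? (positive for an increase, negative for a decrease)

Baseline:
  B = 116
  Q = 53 − 3·116 = -295
  W = -60 − 4·(-295) = 1120
Policy A (B − 12):
  B = 116 − 12 = 104
  Q = 53 − 3·104 = -259
  W = -60 − 4·(-259) = 976
Change in W: 976 − 1120 = -144

-144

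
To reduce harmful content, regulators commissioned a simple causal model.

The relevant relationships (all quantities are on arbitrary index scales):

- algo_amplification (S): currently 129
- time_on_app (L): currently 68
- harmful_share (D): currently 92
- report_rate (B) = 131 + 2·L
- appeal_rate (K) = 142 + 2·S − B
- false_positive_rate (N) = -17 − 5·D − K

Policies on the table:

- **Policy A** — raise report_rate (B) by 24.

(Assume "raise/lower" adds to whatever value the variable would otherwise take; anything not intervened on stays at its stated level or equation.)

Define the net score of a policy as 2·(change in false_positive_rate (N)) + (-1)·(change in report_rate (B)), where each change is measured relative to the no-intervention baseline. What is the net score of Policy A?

Baseline:
  S = 129
  L = 68
  D = 92
  B = 131 + 2·68 = 267
  K = 142 + 2·129 − 267 = 133
  N = -17 − 5·92 − 133 = -610
Policy A (B + 24):
  S = 129
  L = 68
  D = 92
  B = 131 + 2·68 (+24 from intervention) = 291
  K = 142 + 2·129 − 291 = 109
  N = -17 − 5·92 − 109 = -586
ΔN = -586 − (-610) = 24; ΔB = 291 − 267 = 24
Score = 2·24 + (-1)·24 = 24

24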